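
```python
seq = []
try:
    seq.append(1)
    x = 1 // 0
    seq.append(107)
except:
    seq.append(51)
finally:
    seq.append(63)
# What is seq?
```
[1, 51, 63]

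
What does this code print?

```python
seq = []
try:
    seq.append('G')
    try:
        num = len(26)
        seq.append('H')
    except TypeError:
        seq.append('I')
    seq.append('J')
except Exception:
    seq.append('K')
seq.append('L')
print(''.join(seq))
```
GIJL

Inner exception caught by inner handler, outer continues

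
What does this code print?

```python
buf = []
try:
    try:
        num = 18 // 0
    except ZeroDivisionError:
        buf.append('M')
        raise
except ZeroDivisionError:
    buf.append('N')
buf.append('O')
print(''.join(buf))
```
MNO

raise without argument re-raises current exception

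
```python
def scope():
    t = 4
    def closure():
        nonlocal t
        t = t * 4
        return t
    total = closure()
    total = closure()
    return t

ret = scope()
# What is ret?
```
64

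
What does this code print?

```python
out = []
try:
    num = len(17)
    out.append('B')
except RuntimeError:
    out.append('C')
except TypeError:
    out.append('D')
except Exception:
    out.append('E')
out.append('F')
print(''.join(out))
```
DF

TypeError matches before generic Exception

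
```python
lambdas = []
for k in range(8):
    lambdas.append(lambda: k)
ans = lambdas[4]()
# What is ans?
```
7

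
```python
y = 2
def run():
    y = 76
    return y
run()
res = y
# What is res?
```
2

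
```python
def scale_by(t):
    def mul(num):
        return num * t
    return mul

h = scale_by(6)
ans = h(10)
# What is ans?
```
60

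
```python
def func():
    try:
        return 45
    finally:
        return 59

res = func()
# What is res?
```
59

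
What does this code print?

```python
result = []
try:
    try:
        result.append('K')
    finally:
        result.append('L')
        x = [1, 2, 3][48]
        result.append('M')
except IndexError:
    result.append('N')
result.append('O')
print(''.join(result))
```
KLNO

Exception in inner finally caught by outer except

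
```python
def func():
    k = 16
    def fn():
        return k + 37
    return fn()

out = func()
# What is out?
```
53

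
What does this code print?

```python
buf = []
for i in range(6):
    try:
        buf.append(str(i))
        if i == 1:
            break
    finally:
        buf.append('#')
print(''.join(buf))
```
0#1#

finally runs even when breaking out of loop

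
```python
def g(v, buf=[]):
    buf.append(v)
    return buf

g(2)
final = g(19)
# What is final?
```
[2, 19]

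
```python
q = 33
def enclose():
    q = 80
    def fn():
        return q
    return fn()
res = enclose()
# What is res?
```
80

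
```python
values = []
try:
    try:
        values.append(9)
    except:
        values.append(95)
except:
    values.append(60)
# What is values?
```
[9]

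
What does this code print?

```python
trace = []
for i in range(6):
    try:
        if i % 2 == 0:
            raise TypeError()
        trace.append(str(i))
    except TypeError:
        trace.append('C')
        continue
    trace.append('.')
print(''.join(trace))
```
C1.C3.C5.

continue in except skips rest of loop body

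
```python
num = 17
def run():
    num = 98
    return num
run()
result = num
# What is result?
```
17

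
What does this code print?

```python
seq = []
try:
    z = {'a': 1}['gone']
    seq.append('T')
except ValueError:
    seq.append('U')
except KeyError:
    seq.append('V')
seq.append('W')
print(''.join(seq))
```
VW

KeyError is caught by its specific handler, not ValueError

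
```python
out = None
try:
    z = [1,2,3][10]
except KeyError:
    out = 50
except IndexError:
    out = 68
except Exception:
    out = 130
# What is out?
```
68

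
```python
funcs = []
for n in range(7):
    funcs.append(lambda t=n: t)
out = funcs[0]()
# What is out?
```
0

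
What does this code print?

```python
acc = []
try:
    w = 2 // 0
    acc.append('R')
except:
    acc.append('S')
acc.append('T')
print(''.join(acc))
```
ST

Exception raised in try, caught by bare except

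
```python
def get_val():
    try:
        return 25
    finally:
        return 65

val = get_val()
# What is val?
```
65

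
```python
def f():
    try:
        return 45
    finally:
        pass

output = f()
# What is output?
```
45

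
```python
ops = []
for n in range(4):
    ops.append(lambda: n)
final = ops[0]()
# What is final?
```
3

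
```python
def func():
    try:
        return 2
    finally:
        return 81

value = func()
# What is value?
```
81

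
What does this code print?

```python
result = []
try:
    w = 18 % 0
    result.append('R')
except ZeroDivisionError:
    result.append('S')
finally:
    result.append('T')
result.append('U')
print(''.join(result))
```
STU

finally always runs, even after exception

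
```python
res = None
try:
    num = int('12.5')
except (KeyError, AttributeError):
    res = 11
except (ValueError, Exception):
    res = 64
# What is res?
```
64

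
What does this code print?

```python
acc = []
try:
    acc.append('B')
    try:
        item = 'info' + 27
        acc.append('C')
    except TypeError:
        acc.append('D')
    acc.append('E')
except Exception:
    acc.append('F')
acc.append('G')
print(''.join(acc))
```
BDEG

Inner exception caught by inner handler, outer continues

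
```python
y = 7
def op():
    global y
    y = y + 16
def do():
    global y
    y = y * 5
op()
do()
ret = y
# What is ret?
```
115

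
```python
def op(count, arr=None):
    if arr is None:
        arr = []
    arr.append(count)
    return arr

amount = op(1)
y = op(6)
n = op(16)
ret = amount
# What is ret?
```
[1]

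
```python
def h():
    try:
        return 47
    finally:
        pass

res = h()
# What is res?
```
47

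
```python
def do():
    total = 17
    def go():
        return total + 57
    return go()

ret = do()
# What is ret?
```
74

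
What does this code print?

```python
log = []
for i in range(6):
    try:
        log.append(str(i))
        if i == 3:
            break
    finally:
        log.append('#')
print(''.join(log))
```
0#1#2#3#

finally runs even when breaking out of loop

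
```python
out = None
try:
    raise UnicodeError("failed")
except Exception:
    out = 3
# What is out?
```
3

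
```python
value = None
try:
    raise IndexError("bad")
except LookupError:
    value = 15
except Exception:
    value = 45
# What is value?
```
15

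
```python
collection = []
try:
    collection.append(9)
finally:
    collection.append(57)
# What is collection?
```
[9, 57]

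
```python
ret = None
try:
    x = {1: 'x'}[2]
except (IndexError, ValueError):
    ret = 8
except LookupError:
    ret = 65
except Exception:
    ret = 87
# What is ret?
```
65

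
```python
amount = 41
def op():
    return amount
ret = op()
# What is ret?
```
41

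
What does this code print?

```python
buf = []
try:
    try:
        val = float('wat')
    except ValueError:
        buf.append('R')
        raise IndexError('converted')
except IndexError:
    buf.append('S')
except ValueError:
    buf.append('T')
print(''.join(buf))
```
RS

New IndexError raised, caught by outer IndexError handler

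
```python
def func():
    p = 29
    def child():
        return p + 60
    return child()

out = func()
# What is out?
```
89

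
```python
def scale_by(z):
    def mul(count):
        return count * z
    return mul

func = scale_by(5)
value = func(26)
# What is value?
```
130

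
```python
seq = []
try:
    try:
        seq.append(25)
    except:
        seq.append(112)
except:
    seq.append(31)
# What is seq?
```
[25]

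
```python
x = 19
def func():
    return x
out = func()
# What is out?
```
19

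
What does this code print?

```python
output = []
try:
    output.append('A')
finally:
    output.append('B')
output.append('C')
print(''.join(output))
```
ABC

try/finally without except, no exception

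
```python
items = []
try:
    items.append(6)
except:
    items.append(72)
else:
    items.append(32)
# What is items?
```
[6, 32]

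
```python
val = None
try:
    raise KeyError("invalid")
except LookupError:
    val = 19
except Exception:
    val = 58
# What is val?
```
19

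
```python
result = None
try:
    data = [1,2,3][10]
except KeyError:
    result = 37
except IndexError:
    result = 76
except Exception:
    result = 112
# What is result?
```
76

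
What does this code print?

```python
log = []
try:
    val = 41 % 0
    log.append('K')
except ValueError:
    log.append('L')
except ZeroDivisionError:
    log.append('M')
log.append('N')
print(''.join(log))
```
MN

ZeroDivisionError is caught by its specific handler, not ValueError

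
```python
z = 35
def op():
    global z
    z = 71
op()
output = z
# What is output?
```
71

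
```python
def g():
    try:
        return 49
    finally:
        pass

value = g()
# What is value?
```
49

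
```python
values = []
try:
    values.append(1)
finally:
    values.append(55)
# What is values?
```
[1, 55]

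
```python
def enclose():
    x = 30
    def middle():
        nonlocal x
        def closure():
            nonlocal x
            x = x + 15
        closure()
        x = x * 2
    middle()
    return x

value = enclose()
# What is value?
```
90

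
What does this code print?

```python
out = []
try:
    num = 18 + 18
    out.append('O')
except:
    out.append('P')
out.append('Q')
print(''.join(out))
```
OQ

No exception, try block completes normally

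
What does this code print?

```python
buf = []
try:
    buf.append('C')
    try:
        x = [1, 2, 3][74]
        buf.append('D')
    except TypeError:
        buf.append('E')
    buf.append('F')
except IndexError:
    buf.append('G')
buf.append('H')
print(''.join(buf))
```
CGH

Inner handler doesn't match, propagates to outer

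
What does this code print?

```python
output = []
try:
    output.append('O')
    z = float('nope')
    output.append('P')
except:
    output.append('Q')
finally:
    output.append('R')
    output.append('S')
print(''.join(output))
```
OQRS

Code before exception runs, then except, then all of finally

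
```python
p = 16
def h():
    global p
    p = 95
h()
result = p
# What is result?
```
95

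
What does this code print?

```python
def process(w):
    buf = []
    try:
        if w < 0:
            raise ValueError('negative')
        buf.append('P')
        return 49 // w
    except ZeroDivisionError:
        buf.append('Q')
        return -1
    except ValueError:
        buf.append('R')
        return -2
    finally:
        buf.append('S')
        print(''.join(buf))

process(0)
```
PQS

w=0 causes ZeroDivisionError, caught, finally prints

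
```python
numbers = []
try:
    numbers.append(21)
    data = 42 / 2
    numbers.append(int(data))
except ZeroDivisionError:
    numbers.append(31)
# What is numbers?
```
[21, 21]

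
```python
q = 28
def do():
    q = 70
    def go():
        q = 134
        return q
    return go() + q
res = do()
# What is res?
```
204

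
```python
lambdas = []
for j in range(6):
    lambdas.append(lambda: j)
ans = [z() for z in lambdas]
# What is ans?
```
[5, 5, 5, 5, 5, 5]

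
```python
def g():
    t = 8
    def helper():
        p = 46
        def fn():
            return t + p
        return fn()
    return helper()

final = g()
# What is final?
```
54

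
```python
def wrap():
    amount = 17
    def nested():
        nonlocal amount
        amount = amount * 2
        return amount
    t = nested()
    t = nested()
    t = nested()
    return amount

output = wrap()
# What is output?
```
136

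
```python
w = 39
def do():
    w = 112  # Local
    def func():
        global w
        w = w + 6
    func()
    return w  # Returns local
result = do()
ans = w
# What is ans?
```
45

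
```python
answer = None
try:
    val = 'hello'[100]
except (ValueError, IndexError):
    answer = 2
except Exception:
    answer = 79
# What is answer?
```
2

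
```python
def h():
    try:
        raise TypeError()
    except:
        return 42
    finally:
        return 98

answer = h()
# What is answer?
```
98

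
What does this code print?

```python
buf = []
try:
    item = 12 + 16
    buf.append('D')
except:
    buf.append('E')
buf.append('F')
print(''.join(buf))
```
DF

No exception, try block completes normally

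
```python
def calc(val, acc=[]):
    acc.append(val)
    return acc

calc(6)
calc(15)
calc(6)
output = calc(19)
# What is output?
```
[6, 15, 6, 19]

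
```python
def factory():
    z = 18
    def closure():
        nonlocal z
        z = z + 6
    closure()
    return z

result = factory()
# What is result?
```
24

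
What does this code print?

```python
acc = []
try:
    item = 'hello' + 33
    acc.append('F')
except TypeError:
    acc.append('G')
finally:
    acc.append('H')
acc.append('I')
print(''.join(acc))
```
GHI

finally always runs, even after exception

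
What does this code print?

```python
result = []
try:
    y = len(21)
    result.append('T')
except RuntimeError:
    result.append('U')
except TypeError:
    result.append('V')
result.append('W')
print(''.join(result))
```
VW

TypeError is caught by its specific handler, not RuntimeError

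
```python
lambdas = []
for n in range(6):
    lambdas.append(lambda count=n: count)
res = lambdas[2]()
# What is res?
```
2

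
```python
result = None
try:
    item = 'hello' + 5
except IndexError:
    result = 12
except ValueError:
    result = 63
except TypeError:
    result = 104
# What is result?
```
104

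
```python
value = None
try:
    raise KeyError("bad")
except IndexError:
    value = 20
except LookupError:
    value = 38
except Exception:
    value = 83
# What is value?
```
38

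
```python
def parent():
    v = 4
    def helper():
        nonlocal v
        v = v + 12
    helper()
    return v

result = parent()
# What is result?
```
16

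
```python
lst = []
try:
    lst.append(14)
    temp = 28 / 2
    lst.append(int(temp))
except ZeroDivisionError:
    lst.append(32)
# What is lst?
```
[14, 14]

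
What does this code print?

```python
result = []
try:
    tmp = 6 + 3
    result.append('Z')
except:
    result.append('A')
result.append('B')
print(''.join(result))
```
ZB

No exception, try block completes normally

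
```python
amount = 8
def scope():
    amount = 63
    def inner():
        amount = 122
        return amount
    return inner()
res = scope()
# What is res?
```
122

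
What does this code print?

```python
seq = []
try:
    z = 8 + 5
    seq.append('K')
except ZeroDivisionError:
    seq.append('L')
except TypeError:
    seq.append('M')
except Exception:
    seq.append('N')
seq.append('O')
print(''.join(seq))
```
KO

No exception, try block completes normally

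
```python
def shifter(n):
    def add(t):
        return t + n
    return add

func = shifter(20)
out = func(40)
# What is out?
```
60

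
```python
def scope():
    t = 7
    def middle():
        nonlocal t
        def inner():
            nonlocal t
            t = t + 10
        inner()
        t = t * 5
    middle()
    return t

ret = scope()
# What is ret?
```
85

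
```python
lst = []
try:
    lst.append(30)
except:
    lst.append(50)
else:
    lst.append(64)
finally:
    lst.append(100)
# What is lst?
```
[30, 64, 100]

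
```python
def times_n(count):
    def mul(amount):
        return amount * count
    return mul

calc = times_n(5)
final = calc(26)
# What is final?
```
130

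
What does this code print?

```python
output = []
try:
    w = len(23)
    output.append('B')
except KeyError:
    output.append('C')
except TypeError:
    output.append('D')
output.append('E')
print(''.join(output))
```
DE

TypeError is caught by its specific handler, not KeyError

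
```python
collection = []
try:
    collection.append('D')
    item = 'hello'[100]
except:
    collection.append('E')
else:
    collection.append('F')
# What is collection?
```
['D', 'E']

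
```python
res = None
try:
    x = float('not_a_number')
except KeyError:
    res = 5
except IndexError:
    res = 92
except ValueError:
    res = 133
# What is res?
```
133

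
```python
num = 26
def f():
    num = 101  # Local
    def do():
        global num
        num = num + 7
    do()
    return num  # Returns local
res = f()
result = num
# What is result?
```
33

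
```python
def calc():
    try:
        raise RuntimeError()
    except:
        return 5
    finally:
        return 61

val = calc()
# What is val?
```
61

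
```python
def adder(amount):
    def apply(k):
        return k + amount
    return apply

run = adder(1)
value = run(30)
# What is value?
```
31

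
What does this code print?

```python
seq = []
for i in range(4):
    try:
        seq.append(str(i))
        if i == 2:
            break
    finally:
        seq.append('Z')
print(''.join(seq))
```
0Z1Z2Z

finally runs even when breaking out of loop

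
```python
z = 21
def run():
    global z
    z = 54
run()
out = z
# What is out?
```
54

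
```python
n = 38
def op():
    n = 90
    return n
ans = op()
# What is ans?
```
90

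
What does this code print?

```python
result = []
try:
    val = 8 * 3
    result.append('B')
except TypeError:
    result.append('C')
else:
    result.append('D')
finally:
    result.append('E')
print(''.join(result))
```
BDE

else runs before finally when no exception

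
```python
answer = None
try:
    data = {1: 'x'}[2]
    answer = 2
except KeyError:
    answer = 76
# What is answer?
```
76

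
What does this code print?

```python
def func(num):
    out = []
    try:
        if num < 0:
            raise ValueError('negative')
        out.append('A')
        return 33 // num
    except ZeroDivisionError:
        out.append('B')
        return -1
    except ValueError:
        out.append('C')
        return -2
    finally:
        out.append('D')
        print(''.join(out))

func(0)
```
ABD

num=0 causes ZeroDivisionError, caught, finally prints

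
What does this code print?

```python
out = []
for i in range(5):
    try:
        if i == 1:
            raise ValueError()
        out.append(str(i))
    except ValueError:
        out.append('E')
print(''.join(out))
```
0E234

Exception on i=1 caught, loop continues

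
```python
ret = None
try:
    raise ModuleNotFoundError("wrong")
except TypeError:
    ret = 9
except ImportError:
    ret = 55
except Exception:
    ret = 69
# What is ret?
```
55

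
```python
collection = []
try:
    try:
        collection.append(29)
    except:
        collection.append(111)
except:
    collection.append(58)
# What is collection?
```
[29]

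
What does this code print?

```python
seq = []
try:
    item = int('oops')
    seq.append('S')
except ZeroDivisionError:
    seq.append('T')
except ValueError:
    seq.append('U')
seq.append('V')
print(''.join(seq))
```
UV

ValueError is caught by its specific handler, not ZeroDivisionError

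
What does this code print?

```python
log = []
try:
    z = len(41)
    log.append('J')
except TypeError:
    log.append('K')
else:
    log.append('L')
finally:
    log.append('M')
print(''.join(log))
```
KM

Exception: except runs, else skipped, finally runs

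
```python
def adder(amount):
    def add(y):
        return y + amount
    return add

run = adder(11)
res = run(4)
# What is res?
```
15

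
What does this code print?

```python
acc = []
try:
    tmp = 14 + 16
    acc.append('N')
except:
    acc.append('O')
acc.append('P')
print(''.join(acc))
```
NP

No exception, try block completes normally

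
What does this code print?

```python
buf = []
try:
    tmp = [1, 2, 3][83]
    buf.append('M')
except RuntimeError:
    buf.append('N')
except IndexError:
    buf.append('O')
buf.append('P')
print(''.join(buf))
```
OP

IndexError is caught by its specific handler, not RuntimeError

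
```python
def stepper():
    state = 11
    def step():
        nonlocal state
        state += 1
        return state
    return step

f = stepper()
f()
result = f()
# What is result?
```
13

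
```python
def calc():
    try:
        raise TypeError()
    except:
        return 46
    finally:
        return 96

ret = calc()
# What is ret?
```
96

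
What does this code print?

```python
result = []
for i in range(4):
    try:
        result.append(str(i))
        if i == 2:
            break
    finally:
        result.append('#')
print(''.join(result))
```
0#1#2#

finally runs even when breaking out of loop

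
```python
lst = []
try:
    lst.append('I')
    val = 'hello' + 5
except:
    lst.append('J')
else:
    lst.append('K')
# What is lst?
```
['I', 'J']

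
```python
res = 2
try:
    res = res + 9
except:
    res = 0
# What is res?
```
11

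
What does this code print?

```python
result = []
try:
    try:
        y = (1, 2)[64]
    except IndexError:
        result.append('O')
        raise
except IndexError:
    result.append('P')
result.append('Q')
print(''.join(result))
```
OPQ

raise without argument re-raises current exception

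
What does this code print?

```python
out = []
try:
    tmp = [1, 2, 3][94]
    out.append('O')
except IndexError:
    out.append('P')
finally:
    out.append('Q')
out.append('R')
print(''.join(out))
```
PQR

finally always runs, even after exception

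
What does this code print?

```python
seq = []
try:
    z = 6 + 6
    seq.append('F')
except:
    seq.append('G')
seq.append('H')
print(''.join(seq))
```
FH

No exception, try block completes normally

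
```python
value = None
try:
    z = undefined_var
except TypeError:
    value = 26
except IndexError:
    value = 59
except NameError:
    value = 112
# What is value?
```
112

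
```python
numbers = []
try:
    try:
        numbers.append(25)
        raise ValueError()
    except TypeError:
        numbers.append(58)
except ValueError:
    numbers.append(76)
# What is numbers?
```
[25, 76]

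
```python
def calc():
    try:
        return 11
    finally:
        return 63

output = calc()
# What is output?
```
63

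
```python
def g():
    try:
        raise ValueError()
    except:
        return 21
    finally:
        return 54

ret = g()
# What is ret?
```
54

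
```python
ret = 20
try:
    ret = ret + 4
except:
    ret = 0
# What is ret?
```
24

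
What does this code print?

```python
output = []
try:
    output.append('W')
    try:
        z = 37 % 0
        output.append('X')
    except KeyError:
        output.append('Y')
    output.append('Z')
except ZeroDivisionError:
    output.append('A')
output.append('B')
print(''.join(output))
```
WAB

Inner handler doesn't match, propagates to outer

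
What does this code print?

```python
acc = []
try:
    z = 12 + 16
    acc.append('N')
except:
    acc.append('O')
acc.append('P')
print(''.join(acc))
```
NP

No exception, try block completes normally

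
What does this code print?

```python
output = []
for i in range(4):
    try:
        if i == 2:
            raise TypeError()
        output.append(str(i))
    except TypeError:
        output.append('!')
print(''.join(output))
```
01!3

Exception on i=2 caught, loop continues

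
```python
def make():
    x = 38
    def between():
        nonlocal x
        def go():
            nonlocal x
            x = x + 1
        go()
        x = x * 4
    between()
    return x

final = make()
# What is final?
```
156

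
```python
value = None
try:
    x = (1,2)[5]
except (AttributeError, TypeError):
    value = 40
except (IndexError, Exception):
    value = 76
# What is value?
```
76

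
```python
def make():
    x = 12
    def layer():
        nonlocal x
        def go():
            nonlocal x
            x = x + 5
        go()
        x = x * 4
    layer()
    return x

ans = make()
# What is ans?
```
68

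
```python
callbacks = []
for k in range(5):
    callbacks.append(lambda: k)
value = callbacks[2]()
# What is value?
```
4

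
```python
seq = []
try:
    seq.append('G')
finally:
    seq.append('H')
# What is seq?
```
['G', 'H']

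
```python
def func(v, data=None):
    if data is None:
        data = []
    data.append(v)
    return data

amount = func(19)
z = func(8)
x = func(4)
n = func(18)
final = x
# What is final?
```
[4]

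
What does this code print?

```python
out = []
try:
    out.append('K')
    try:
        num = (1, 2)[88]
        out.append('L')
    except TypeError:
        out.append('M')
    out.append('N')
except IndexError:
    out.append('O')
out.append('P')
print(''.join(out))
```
KOP

Inner handler doesn't match, propagates to outer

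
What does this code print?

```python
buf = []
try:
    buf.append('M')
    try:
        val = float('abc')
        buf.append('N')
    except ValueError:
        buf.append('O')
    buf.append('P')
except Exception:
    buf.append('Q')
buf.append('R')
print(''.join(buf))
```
MOPR

Inner exception caught by inner handler, outer continues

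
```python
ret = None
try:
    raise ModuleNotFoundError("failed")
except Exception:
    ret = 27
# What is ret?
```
27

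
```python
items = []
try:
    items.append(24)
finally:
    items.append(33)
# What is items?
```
[24, 33]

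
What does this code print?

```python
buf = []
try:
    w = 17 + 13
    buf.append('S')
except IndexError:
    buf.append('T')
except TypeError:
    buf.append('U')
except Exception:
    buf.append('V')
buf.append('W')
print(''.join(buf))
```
SW

No exception, try block completes normally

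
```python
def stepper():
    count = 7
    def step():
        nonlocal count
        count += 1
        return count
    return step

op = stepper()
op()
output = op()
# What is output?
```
9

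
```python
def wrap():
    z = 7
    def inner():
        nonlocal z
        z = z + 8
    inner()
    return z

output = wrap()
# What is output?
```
15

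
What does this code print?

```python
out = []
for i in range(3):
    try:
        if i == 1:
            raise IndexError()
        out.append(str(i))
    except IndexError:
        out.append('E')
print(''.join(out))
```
0E2

Exception on i=1 caught, loop continues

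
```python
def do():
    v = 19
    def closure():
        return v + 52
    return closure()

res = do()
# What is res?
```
71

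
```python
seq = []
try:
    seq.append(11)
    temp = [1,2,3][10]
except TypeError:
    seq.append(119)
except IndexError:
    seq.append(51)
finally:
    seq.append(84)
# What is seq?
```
[11, 51, 84]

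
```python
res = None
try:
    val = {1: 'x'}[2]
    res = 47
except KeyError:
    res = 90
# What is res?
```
90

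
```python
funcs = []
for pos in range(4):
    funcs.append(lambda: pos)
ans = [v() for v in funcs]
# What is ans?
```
[3, 3, 3, 3]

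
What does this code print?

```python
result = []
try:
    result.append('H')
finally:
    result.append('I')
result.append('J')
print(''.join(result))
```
HIJ

try/finally without except, no exception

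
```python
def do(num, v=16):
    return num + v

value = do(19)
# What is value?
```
35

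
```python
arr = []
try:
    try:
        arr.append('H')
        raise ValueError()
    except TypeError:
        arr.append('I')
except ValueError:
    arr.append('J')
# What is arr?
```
['H', 'J']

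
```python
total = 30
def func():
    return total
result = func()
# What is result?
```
30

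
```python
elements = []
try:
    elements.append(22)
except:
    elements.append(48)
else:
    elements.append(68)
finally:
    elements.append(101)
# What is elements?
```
[22, 68, 101]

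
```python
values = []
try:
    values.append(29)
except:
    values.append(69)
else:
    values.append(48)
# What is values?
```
[29, 48]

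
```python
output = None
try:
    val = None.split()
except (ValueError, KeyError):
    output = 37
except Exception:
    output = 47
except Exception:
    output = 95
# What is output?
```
47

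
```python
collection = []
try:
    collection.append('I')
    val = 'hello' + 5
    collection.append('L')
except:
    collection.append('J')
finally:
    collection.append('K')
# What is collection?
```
['I', 'J', 'K']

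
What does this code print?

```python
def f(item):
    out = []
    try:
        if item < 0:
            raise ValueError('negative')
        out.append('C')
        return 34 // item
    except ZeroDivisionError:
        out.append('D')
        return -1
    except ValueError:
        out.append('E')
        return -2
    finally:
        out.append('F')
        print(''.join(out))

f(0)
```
CDF

item=0 causes ZeroDivisionError, caught, finally prints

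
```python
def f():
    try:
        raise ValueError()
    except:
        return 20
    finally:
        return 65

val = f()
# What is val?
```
65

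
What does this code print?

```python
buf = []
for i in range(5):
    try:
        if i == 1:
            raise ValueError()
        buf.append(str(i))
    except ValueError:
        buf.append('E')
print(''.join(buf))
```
0E234

Exception on i=1 caught, loop continues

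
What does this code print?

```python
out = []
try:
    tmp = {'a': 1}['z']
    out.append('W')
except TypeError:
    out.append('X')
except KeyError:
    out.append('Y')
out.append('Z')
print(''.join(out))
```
YZ

KeyError is caught by its specific handler, not TypeError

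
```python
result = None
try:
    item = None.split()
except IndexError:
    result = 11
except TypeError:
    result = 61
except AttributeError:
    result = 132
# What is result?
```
132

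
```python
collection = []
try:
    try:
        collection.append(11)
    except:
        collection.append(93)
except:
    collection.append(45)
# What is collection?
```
[11]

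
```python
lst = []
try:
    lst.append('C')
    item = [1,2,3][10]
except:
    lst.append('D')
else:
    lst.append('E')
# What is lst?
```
['C', 'D']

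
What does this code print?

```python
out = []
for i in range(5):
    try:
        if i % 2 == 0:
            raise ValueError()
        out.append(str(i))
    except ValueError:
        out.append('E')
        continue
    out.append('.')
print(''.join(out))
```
E1.E3.E

continue in except skips rest of loop body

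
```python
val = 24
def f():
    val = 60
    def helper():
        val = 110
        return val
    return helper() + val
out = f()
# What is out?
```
170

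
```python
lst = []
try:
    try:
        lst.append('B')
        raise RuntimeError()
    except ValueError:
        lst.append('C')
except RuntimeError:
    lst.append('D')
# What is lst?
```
['B', 'D']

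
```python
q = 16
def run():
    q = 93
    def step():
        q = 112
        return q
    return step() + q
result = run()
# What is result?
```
205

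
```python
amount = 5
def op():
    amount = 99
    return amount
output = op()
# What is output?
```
99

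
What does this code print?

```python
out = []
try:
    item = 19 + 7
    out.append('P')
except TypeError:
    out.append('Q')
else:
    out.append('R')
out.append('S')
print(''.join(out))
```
PRS

else block runs when no exception occurs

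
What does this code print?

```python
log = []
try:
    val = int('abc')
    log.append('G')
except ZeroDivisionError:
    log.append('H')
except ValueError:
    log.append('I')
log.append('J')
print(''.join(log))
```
IJ

ValueError is caught by its specific handler, not ZeroDivisionError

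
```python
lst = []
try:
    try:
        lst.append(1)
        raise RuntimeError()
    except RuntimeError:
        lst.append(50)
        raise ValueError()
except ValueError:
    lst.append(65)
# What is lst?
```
[1, 50, 65]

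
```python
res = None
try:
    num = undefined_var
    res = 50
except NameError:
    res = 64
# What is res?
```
64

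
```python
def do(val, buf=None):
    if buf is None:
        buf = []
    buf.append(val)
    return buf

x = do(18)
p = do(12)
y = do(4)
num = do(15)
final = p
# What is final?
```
[12]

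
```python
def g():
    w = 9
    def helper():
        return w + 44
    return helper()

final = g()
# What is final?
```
53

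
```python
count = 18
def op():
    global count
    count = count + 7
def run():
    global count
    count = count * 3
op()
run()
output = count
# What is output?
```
75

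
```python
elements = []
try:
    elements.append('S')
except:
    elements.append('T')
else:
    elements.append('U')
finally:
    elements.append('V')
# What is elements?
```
['S', 'U', 'V']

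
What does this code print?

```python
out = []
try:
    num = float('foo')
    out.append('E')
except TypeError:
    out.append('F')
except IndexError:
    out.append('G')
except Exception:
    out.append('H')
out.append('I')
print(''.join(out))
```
HI

ValueError not specifically caught, falls to Exception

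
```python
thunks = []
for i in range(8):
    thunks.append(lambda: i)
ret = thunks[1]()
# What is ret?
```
7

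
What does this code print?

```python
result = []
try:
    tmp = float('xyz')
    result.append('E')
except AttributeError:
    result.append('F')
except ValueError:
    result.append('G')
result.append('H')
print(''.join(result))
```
GH

ValueError is caught by its specific handler, not AttributeError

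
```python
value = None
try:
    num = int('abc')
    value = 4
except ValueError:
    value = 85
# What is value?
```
85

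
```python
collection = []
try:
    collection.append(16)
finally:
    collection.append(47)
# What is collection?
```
[16, 47]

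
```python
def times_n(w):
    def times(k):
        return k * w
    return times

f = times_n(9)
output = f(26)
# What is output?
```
234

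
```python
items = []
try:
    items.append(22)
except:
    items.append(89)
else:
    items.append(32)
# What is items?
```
[22, 32]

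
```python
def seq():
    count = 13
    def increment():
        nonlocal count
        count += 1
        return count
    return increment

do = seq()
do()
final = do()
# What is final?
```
15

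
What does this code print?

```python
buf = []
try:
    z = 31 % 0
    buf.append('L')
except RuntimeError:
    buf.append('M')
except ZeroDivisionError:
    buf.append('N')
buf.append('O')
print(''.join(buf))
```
NO

ZeroDivisionError is caught by its specific handler, not RuntimeError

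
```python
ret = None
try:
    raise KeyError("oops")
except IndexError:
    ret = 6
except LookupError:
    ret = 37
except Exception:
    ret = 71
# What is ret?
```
37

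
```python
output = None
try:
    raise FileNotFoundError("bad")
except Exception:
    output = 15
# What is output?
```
15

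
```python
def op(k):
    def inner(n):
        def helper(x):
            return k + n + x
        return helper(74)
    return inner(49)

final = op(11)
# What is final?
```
134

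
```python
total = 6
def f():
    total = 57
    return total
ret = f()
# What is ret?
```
57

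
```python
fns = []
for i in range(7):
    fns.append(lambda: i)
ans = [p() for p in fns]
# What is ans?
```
[6, 6, 6, 6, 6, 6, 6]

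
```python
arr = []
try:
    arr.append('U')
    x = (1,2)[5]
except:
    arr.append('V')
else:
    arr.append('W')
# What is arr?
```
['U', 'V']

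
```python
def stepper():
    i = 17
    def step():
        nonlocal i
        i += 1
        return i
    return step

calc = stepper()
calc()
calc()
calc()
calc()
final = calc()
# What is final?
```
22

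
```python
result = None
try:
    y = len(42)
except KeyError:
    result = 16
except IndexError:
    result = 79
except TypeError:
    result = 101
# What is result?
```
101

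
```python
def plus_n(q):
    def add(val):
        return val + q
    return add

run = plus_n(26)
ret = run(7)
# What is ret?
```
33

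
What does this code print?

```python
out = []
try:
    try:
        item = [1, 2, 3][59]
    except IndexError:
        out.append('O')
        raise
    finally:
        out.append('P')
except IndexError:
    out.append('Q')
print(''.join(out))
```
OPQ

finally runs before re-raised exception propagates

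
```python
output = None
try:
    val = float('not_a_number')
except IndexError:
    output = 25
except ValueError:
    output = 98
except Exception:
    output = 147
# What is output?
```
98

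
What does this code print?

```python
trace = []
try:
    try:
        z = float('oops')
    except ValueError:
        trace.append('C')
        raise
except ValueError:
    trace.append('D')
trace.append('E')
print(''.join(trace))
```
CDE

raise without argument re-raises current exception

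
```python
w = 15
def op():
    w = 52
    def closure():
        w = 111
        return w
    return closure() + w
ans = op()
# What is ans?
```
163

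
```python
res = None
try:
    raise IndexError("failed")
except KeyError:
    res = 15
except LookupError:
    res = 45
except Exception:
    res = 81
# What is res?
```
45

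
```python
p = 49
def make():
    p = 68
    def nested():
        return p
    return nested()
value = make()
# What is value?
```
68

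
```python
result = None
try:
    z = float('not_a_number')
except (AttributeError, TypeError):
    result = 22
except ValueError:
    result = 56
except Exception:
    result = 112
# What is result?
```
56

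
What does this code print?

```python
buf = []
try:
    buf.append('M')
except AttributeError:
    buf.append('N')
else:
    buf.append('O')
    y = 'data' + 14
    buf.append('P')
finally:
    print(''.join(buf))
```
MO

Try succeeds, else appends 'O', TypeError in else is uncaught, finally prints before exception propagates ('P' never appended)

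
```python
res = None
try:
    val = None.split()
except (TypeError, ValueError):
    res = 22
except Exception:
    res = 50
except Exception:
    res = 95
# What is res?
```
50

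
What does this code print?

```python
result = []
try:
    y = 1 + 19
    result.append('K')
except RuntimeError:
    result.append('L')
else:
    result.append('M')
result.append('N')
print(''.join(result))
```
KMN

else block runs when no exception occurs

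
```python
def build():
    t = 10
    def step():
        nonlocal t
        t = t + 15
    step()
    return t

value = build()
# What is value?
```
25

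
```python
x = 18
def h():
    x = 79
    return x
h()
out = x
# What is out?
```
18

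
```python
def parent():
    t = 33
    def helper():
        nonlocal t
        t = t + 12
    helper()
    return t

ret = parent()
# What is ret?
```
45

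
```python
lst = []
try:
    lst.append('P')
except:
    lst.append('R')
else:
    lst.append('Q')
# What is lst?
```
['P', 'Q']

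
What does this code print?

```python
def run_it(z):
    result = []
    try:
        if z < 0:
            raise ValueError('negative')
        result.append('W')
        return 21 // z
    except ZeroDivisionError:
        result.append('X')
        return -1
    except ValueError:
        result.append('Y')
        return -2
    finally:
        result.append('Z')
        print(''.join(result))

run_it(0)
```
WXZ

z=0 causes ZeroDivisionError, caught, finally prints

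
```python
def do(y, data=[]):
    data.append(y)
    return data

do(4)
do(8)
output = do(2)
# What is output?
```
[4, 8, 2]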